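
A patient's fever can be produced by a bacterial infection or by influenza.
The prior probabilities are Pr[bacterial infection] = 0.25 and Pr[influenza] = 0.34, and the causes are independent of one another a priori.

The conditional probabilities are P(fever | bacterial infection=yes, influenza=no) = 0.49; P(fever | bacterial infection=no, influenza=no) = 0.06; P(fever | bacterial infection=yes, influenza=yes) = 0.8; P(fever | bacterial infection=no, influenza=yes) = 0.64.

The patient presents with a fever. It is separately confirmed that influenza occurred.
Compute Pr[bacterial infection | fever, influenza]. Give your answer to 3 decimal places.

For the numerator, keep only bacterial infection=true terms: 0.8·0.25 = 0.200000
Normalizer over all consistent configurations: 0.64·0.75 + 0.8·0.25 = 0.680000
Posterior = 0.200000 / 0.680000 ≈ 0.294

Pr[bacterial infection | fever, influenza] ≈ 0.294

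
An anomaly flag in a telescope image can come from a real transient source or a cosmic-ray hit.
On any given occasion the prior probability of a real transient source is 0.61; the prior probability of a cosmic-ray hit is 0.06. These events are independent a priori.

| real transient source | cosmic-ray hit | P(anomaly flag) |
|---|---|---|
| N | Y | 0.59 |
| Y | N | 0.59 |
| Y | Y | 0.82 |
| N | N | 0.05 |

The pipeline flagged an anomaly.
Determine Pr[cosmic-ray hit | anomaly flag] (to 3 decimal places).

P(anomaly flag) = 0.05*0.39*0.94 + 0.59*0.39*0.06 + 0.59*0.61*0.94 + 0.82*0.61*0.06 = 0.018330 + 0.013806 + 0.338306 + 0.030012 = 0.400454
The cosmic-ray hit-present share is 0.013806 + 0.030012 = 0.043818.
Hence the posterior is 0.043818/0.400454 ≈ 0.109.

Pr[cosmic-ray hit | anomaly flag] ≈ 0.109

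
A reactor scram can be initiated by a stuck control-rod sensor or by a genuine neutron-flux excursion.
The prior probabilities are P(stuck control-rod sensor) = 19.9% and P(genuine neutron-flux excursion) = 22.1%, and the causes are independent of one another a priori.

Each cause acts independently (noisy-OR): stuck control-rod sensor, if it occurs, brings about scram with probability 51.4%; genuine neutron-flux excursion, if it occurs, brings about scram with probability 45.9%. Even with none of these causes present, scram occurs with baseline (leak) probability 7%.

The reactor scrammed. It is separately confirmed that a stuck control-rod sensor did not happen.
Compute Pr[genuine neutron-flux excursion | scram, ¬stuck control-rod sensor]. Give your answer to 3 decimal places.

Pr[genuine neutron-flux excursion | scram, ¬stuck control-rod sensor] ≈ 0.668

Under noisy-OR, P(scram | causes) = 1 − (1−0.07)·∏(1−qᵢ) over the active causes.
Weight on genuine neutron-flux excursion=true, given the evidence: 0.49687×0.221 = 0.109808
Normalizer over all consistent configurations: 0.07×0.779 + 0.49687×0.221 = 0.164338
Posterior = 0.109808 / 0.164338 ≈ 0.668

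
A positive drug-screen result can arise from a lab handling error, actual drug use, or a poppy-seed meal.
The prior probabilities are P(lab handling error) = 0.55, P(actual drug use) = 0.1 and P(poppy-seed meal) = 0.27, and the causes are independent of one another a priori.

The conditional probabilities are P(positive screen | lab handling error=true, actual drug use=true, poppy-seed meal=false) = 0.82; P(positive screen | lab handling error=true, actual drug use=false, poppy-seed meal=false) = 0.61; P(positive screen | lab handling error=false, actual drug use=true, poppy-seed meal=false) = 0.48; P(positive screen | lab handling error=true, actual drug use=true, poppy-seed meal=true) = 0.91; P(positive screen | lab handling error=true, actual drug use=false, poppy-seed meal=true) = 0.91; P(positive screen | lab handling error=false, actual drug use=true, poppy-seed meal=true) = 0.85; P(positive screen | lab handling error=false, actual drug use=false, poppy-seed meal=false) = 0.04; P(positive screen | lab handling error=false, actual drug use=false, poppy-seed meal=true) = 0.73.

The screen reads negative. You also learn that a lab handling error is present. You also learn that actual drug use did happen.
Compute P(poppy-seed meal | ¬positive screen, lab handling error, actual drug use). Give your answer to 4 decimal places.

P(poppy-seed meal | ¬positive screen, lab handling error, actual drug use) ≈ 0.1561

P(¬positive screen | lab handling error, actual drug use) = 0.18*0.73 + 0.09*0.27 = 0.131400 + 0.024300 = 0.155700
Of this, 0.024300 comes from 0.09*0.27 (the poppy-seed meal=true cases).
P(poppy-seed meal | ¬positive screen, lab handling error, actual drug use) = 0.024300 / 0.155700 ≈ 0.1561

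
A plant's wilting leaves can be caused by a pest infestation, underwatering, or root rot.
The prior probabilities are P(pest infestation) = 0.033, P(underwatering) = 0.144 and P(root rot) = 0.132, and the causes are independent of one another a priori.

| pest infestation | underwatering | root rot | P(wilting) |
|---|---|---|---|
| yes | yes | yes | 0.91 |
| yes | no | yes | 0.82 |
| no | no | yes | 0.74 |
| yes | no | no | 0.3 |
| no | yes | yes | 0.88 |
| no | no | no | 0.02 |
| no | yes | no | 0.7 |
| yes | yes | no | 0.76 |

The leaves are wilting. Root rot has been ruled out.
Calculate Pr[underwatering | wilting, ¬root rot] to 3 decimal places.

Pr[underwatering | wilting, ¬root rot] ≈ 0.802

Weight on underwatering=true, given the evidence: 0.097474 + 0.003612 = 0.101086
Normalizer over all consistent configurations: 0.02·0.967·0.856 + 0.7·0.967·0.144 + 0.3·0.033·0.856 + 0.76·0.033·0.144 = 0.126115
P(underwatering | wilting, ¬root rot) = 0.101086/0.126115 ≈ 0.802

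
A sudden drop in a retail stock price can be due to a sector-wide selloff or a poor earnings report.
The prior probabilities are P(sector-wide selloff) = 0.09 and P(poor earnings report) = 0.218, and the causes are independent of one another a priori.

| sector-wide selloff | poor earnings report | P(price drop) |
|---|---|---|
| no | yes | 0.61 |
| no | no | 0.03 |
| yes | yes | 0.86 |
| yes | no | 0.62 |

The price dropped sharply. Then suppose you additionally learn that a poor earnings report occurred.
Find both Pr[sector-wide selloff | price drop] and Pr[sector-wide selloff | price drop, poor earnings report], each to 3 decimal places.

P(price drop) = 0.03*0.91*0.782 + 0.61*0.91*0.218 + 0.62*0.09*0.782 + 0.86*0.09*0.218 = 0.021349 + 0.121012 + 0.043636 + 0.016873 = 0.202870
Of this, 0.060509 comes from 0.043636 + 0.016873 (the sector-wide selloff=true cases).
Hence the posterior is 0.060509/0.202870 ≈ 0.298.

With the extra evidence:
Enumerate both values of sector-wide selloff and weight by the priors:
  P(price drop | poor earnings report) = 0.61·0.91 + 0.86·0.09
        = 0.555100 + 0.077400 = 0.632500
The terms with sector-wide selloff present sum to 0.077400, so
  P(sector-wide selloff | price drop, poor earnings report) = 0.077400 / 0.632500 ≈ 0.122

Pr[sector-wide selloff | price drop] ≈ 0.298; Pr[sector-wide selloff | price drop, poor earnings report] ≈ 0.122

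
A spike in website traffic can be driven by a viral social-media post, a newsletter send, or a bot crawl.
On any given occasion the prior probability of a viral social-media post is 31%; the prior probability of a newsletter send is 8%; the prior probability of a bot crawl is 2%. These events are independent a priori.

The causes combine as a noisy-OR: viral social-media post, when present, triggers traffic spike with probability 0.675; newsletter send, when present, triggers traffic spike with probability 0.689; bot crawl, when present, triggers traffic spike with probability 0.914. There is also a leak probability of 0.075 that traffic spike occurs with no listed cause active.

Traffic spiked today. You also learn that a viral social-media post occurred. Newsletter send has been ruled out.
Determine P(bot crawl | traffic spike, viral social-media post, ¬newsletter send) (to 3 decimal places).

Under noisy-OR, P(traffic spike | causes) = 1 − (1−0.075)·∏(1−qᵢ) over the active causes.
Weight on bot crawl=true, given the evidence: 0.974146·0.02 = 0.019483
Denominator P(traffic spike | viral social-media post, ¬newsletter send): 0.699375·0.98 + 0.974146·0.02 = 0.704870
P(bot crawl | traffic spike, viral social-media post, ¬newsletter send) = 0.019483/0.704870 ≈ 0.028

P(bot crawl | traffic spike, viral social-media post, ¬newsletter send) ≈ 0.028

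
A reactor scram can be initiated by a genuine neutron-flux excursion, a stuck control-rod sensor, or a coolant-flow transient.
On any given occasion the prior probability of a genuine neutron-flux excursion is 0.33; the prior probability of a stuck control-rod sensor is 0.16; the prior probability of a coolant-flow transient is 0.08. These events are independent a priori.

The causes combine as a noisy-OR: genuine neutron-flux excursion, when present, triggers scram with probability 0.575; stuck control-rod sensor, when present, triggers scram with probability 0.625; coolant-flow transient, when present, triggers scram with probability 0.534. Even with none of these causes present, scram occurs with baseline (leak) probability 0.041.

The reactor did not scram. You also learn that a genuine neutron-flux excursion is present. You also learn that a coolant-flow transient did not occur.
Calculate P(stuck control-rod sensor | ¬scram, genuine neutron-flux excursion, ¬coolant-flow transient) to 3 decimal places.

Under noisy-OR, P(scram | causes) = 1 − (1−0.041)·∏(1−qᵢ) over the active causes.
P(¬scram | genuine neutron-flux excursion, ¬coolant-flow transient) = 0.407575·0.84 + 0.152841·0.16 = 0.342363 + 0.024455 = 0.366818
Restricting to configurations with stuck control-rod sensor present: 0.152841·0.16 = 0.024455.
P(stuck control-rod sensor | ¬scram, genuine neutron-flux excursion, ¬coolant-flow transient) = 0.024455 / 0.366818 ≈ 0.067

P(stuck control-rod sensor | ¬scram, genuine neutron-flux excursion, ¬coolant-flow transient) ≈ 0.067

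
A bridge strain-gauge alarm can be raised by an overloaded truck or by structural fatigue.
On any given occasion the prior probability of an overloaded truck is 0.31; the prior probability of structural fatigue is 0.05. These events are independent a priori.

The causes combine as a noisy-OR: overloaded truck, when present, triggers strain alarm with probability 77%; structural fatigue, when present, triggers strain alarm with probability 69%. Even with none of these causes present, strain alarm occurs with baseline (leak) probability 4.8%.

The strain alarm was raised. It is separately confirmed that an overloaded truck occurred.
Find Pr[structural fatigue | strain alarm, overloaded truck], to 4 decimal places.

Under noisy-OR, P(strain alarm | causes) = 1 − (1−0.048)·∏(1−qᵢ) over the active causes.
P(strain alarm | overloaded truck) = 0.78104×0.95 + 0.932122×0.05 = 0.741988 + 0.046606 = 0.788594
Restricting to configurations with structural fatigue present: 0.932122×0.05 = 0.046606.
P(structural fatigue | strain alarm, overloaded truck) = 0.046606 / 0.788594 ≈ 0.0591

Pr[structural fatigue | strain alarm, overloaded truck] ≈ 0.0591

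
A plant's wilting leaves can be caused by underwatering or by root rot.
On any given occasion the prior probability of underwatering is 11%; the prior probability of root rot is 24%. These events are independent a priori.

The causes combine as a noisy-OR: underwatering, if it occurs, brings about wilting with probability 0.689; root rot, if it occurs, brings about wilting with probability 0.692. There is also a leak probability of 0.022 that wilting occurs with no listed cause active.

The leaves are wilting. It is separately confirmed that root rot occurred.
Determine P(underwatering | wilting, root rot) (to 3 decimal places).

Under noisy-OR, P(wilting | causes) = 1 − (1−0.022)·∏(1−qᵢ) over the active causes.
Sum P(wilting|·) weighted by the priors over both values of underwatering:
  P(wilting | root rot) = 0.698776×0.89 + 0.906319×0.11
        = 0.621911 + 0.099695 = 0.721606
Configurations with underwatering contribute 0.099695, so
  P(underwatering | wilting, root rot) = 0.099695 / 0.721606 ≈ 0.138

P(underwatering | wilting, root rot) ≈ 0.138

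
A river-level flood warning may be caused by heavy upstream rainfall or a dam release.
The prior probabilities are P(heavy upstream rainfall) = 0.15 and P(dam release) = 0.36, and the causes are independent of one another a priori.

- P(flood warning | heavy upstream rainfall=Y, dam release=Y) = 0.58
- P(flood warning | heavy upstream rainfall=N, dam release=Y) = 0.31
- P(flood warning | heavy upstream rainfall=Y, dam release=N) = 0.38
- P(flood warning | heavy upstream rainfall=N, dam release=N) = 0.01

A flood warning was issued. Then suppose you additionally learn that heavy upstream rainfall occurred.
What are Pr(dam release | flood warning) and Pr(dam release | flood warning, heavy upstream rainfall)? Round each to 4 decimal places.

Pr(dam release | flood warning) ≈ 0.7506; Pr(dam release | flood warning, heavy upstream rainfall) ≈ 0.4619

By total probability over the 4 (heavy upstream rainfall, dam release) configurations:
  P(flood warning) = 0.01·0.85·0.64 + 0.31·0.85·0.36 + 0.38·0.15·0.64 + 0.58·0.15·0.36
        = 0.005440 + 0.094860 + 0.036480 + 0.031320 = 0.168100
The terms with dam release present sum to 0.126180, so
  P(dam release | flood warning) = 0.126180 / 0.168100 ≈ 0.7506

With the extra evidence:
P(flood warning | heavy upstream rainfall) = 0.38×0.64 + 0.58×0.36 = 0.243200 + 0.208800 = 0.452000
The dam release-present share is 0.58×0.36 = 0.208800.
Hence the posterior is 0.208800/0.452000 ≈ 0.4619.
— heavy upstream rainfall explains away the evidence for dam release.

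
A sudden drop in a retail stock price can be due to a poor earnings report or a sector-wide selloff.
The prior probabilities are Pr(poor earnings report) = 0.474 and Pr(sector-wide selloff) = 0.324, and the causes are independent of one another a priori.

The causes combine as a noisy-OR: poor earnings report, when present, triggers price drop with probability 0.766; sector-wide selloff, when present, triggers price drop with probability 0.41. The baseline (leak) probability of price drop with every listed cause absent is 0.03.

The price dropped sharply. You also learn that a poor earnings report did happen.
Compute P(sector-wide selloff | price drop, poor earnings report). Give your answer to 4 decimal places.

Under noisy-OR, P(price drop | causes) = 1 − (1−0.03)·∏(1−qᵢ) over the active causes.
Sum P(price drop|·) weighted by the priors over both values of sector-wide selloff:
  P(price drop | poor earnings report) = 0.77302×0.676 + 0.866082×0.324
        = 0.522562 + 0.280611 = 0.803173
Configurations with sector-wide selloff contribute 0.280611, so
  P(sector-wide selloff | price drop, poor earnings report) = 0.280611 / 0.803173 ≈ 0.3494

P(sector-wide selloff | price drop, poor earnings report) ≈ 0.3494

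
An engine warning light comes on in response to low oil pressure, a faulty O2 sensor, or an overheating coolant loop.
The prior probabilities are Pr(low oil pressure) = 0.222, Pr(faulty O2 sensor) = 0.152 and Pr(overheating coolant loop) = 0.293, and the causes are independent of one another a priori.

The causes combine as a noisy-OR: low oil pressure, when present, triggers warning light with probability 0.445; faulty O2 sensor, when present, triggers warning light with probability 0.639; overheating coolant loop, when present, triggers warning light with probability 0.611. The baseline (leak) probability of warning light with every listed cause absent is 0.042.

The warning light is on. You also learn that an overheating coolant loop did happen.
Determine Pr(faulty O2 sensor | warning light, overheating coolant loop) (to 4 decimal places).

Under noisy-OR, P(warning light | causes) = 1 − (1−0.042)·∏(1−qᵢ) over the active causes.
Enumerate the 4 (low oil pressure, faulty O2 sensor) configurations and weight by the priors:
  P(warning light | overheating coolant loop) = 0.627338*0.778*0.848 + 0.865469*0.778*0.152 + 0.793173*0.222*0.848 + 0.925335*0.222*0.152
        = 0.413882 + 0.102347 + 0.149320 + 0.031225 = 0.696774
The terms with faulty O2 sensor present sum to 0.133572, so
  P(faulty O2 sensor | warning light, overheating coolant loop) = 0.133572 / 0.696774 ≈ 0.1917

Pr(faulty O2 sensor | warning light, overheating coolant loop) ≈ 0.1917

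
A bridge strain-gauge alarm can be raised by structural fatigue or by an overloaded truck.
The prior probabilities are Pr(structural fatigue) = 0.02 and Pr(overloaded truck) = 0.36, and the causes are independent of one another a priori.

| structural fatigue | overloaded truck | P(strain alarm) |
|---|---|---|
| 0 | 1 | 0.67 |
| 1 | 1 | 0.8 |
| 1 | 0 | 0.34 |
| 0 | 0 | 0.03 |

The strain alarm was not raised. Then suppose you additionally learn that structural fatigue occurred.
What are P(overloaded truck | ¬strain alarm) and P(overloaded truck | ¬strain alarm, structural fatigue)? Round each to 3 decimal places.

Enumerate the 4 (structural fatigue, overloaded truck) configurations and weight by the priors:
  P(¬strain alarm) = 0.97·0.98·0.64 + 0.33·0.98·0.36 + 0.66·0.02·0.64 + 0.2·0.02·0.36
        = 0.608384 + 0.116424 + 0.008448 + 0.001440 = 0.734696
The terms with overloaded truck present sum to 0.117864, so
  P(overloaded truck | ¬strain alarm) = 0.117864 / 0.734696 ≈ 0.160

Now condition on the additional information:
P(¬strain alarm | structural fatigue) = 0.66×0.64 + 0.2×0.36 = 0.422400 + 0.072000 = 0.494400
Of this, 0.072000 comes from 0.2×0.36 (the overloaded truck=true cases).
P(overloaded truck | ¬strain alarm, structural fatigue) = 0.072000 / 0.494400 ≈ 0.146

P(overloaded truck | ¬strain alarm) ≈ 0.160; P(overloaded truck | ¬strain alarm, structural fatigue) ≈ 0.146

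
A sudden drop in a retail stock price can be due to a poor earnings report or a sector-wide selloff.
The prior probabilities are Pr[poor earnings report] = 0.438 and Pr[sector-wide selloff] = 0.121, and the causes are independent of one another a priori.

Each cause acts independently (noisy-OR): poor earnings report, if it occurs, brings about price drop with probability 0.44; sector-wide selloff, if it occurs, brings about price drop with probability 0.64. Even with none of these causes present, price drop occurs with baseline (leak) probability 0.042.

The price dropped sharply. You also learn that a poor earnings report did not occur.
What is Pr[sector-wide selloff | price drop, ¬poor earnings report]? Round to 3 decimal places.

Under noisy-OR, P(price drop | causes) = 1 − (1−0.042)·∏(1−qᵢ) over the active causes.
Enumerate both values of sector-wide selloff and weight by the priors:
  P(price drop | ¬poor earnings report) = 0.042·0.879 + 0.65512·0.121
        = 0.036918 + 0.079270 = 0.116188
The terms with sector-wide selloff present sum to 0.079270, so
  P(sector-wide selloff | price drop, ¬poor earnings report) = 0.079270 / 0.116188 ≈ 0.682

Pr[sector-wide selloff | price drop, ¬poor earnings report] ≈ 0.682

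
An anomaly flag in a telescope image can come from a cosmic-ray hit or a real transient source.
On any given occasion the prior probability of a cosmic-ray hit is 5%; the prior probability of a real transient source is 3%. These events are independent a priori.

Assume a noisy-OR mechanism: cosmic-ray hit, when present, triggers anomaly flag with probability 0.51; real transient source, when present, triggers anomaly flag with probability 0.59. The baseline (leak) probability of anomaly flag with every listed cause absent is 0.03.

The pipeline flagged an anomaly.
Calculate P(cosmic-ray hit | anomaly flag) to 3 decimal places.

P(cosmic-ray hit | anomaly flag) ≈ 0.373

Under noisy-OR, P(anomaly flag | causes) = 1 − (1−0.03)·∏(1−qᵢ) over the active causes.
By total probability over the 4 (cosmic-ray hit, real transient source) configurations:
  P(anomaly flag) = 0.03·0.95·0.97 + 0.6023·0.95·0.03 + 0.5247·0.05·0.97 + 0.805127·0.05·0.03
        = 0.027645 + 0.017166 + 0.025448 + 0.001208 = 0.071467
The terms with cosmic-ray hit present sum to 0.026656, so
  P(cosmic-ray hit | anomaly flag) = 0.026656 / 0.071467 ≈ 0.373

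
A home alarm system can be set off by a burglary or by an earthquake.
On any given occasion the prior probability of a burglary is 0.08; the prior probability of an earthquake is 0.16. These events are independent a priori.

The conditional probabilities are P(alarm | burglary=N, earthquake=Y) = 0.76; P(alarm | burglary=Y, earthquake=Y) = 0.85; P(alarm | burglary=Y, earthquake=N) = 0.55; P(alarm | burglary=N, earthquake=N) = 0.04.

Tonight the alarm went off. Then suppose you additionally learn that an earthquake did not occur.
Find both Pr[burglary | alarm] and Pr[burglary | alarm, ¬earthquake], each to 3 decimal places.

Pr[burglary | alarm] ≈ 0.251; Pr[burglary | alarm, ¬earthquake] ≈ 0.545

P(alarm) = 0.04*0.92*0.84 + 0.76*0.92*0.16 + 0.55*0.08*0.84 + 0.85*0.08*0.16 = 0.030912 + 0.111872 + 0.036960 + 0.010880 = 0.190624
The burglary-present share is 0.036960 + 0.010880 = 0.047840.
Hence the posterior is 0.047840/0.190624 ≈ 0.251.

Now also conditioning on earthquake≠true:
Sum P(alarm|·) weighted by the priors over both values of burglary:
  P(alarm | ¬earthquake) = 0.04×0.92 + 0.55×0.08
        = 0.036800 + 0.044000 = 0.080800
Keeping only the burglary-present terms gives 0.044000, so
  P(burglary | alarm, ¬earthquake) = 0.044000 / 0.080800 ≈ 0.545
Ruling out earthquake raises the posterior on burglary — the flip side of explaining away.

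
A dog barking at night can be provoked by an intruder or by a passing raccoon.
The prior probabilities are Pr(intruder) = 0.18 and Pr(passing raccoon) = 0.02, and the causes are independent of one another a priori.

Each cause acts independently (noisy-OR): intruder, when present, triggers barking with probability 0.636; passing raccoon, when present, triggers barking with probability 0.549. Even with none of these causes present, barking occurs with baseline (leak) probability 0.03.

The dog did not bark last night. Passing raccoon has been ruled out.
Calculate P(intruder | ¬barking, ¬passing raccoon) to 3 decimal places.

Under noisy-OR, P(barking | causes) = 1 − (1−0.03)·∏(1−qᵢ) over the active causes.
P(¬barking | ¬passing raccoon) = 0.97*0.82 + 0.35308*0.18 = 0.795400 + 0.063554 = 0.858954
Of this, 0.063554 comes from 0.35308*0.18 (the intruder=true cases).
Hence the posterior is 0.063554/0.858954 ≈ 0.074.

P(intruder | ¬barking, ¬passing raccoon) ≈ 0.074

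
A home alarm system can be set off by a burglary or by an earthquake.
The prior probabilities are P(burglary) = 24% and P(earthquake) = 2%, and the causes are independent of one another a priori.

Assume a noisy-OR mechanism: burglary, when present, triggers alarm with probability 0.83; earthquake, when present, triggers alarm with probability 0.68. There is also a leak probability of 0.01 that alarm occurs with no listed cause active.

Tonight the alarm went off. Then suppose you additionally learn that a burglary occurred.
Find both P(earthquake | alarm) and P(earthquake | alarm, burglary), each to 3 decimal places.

P(earthquake | alarm) ≈ 0.068; P(earthquake | alarm, burglary) ≈ 0.023

Under noisy-OR, P(alarm | causes) = 1 − (1−0.01)·∏(1−qᵢ) over the active causes.
P(alarm) = 0.01·0.76·0.98 + 0.6832·0.76·0.02 + 0.8317·0.24·0.98 + 0.946144·0.24·0.02 = 0.007448 + 0.010385 + 0.195616 + 0.004541 = 0.217990
The earthquake-present share is 0.010385 + 0.004541 = 0.014926.
Hence the posterior is 0.014926/0.217990 ≈ 0.068.

Now also conditioning on burglary=true:
By total probability over both values of earthquake:
  P(alarm | burglary) = 0.8317*0.98 + 0.946144*0.02
        = 0.815066 + 0.018923 = 0.833989
Keeping only the earthquake-present terms gives 0.018923, so
  P(earthquake | alarm, burglary) = 0.018923 / 0.833989 ≈ 0.023
The drop from 0.068 to 0.023 is the explaining-away (discounting) effect.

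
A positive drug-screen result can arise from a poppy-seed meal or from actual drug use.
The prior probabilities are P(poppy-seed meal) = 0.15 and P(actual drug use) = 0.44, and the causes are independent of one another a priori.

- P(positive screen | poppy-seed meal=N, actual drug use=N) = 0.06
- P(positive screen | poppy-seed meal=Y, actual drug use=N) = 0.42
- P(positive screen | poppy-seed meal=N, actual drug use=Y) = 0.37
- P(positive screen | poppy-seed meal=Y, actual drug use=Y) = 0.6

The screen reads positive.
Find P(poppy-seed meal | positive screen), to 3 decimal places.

P(poppy-seed meal | positive screen) ≈ 0.310

P(positive screen) = 0.06·0.85·0.56 + 0.37·0.85·0.44 + 0.42·0.15·0.56 + 0.6·0.15·0.44 = 0.028560 + 0.138380 + 0.035280 + 0.039600 = 0.241820
Of this, 0.074880 comes from 0.035280 + 0.039600 (the poppy-seed meal=true cases).
So P(poppy-seed meal | positive screen) = 0.074880/0.241820 ≈ 0.310.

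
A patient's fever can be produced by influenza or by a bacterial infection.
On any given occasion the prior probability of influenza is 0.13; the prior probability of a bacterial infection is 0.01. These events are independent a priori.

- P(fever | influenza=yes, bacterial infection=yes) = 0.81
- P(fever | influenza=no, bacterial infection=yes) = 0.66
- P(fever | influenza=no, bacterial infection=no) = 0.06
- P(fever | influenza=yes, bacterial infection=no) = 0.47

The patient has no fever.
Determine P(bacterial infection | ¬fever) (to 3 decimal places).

P(¬fever) = 0.94*0.87*0.99 + 0.34*0.87*0.01 + 0.53*0.13*0.99 + 0.19*0.13*0.01 = 0.809622 + 0.002958 + 0.068211 + 0.000247 = 0.881038
The bacterial infection-present share is 0.002958 + 0.000247 = 0.003205.
Hence the posterior is 0.003205/0.881038 ≈ 0.004.

P(bacterial infection | ¬fever) ≈ 0.004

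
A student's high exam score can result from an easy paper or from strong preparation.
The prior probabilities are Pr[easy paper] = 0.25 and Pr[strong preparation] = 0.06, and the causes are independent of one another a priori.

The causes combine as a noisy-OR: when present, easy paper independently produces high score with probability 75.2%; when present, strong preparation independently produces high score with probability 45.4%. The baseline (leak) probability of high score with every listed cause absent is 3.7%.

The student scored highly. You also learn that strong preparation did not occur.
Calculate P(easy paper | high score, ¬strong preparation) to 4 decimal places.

P(easy paper | high score, ¬strong preparation) ≈ 0.8727

Under noisy-OR, P(high score | causes) = 1 − (1−0.037)·∏(1−qᵢ) over the active causes.
P(high score | ¬strong preparation) = 0.037×0.75 + 0.761176×0.25 = 0.027750 + 0.190294 = 0.218044
The easy paper-present share is 0.761176×0.25 = 0.190294.
So P(easy paper | high score, ¬strong preparation) = 0.190294/0.218044 ≈ 0.8727.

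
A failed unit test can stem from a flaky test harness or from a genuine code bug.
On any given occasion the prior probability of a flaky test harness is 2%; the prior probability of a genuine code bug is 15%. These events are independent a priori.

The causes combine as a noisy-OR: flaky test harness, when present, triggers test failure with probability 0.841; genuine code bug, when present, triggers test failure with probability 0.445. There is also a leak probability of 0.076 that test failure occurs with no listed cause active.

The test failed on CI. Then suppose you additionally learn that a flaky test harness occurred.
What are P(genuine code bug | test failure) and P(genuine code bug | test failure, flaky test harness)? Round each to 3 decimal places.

P(genuine code bug | test failure) ≈ 0.489; P(genuine code bug | test failure, flaky test harness) ≈ 0.160

Under noisy-OR, P(test failure | causes) = 1 − (1−0.076)·∏(1−qᵢ) over the active causes.
Weight on genuine code bug=true, given the evidence: 0.071615 + 0.002755 = 0.074370
Denominator P(test failure): 0.076×0.98×0.85 + 0.48718×0.98×0.15 + 0.853084×0.02×0.85 + 0.918462×0.02×0.15 = 0.152180
P(genuine code bug | test failure) = 0.074370/0.152180 ≈ 0.489

Now also conditioning on flaky test harness=true:
Sum P(test failure|·) weighted by the priors over both values of genuine code bug:
  P(test failure | flaky test harness) = 0.853084*0.85 + 0.918462*0.15
        = 0.725121 + 0.137769 = 0.862890
The terms with genuine code bug present sum to 0.137769, so
  P(genuine code bug | test failure, flaky test harness) = 0.137769 / 0.862890 ≈ 0.160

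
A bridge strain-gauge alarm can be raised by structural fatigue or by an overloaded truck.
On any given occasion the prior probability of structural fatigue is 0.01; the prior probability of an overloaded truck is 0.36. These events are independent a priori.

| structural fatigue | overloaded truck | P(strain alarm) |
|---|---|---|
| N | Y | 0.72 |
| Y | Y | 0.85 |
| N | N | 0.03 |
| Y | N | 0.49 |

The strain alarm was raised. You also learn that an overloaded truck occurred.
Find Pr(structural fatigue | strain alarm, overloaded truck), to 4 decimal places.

Pr(structural fatigue | strain alarm, overloaded truck) ≈ 0.0118

P(strain alarm | overloaded truck) = 0.72×0.99 + 0.85×0.01 = 0.712800 + 0.008500 = 0.721300
Of this, 0.008500 comes from 0.85×0.01 (the structural fatigue=true cases).
So P(structural fatigue | strain alarm, overloaded truck) = 0.008500/0.721300 ≈ 0.0118.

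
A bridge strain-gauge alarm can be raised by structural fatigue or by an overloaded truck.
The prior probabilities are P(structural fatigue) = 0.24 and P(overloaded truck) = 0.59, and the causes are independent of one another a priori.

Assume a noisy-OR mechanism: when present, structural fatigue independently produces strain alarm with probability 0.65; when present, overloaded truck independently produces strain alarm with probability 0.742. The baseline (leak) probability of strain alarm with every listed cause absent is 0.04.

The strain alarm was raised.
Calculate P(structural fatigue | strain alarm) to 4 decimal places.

Under noisy-OR, P(strain alarm | causes) = 1 − (1−0.04)·∏(1−qᵢ) over the active causes.
P(strain alarm) = 0.04·0.76·0.41 + 0.75232·0.76·0.59 + 0.664·0.24·0.41 + 0.913312·0.24·0.59 = 0.012464 + 0.337340 + 0.065338 + 0.129325 = 0.544467
The structural fatigue-present share is 0.065338 + 0.129325 = 0.194663.
P(structural fatigue | strain alarm) = 0.194663 / 0.544467 ≈ 0.3575

P(structural fatigue | strain alarm) ≈ 0.3575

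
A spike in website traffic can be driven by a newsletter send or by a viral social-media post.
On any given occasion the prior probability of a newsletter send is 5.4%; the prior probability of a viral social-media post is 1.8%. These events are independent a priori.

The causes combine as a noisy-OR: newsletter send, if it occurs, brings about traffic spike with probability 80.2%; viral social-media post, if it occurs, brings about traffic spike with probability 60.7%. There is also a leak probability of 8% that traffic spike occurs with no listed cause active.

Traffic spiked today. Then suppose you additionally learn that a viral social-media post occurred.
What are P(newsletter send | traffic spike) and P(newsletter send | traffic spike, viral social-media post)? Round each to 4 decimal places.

P(newsletter send | traffic spike) ≈ 0.3420; P(newsletter send | traffic spike, viral social-media post) ≈ 0.0766

Under noisy-OR, P(traffic spike | causes) = 1 − (1−0.08)·∏(1−qᵢ) over the active causes.
P(traffic spike) = 0.08*0.946*0.982 + 0.63844*0.946*0.018 + 0.81784*0.054*0.982 + 0.928411*0.054*0.018 = 0.074318 + 0.010871 + 0.043368 + 0.000902 = 0.129459
Restricting to configurations with newsletter send present: 0.043368 + 0.000902 = 0.044270.
So P(newsletter send | traffic spike) = 0.044270/0.129459 ≈ 0.3420.

Now condition on the additional information:
Weight on newsletter send=true, given the evidence: 0.928411×0.054 = 0.050134
Normalizer over all consistent configurations: 0.63844×0.946 + 0.928411×0.054 = 0.654098
P(newsletter send | traffic spike, viral social-media post) = 0.050134/0.654098 ≈ 0.0766
This is intercausal reasoning (explaining away): once viral social-media post accounts for the traffic spike, newsletter send becomes less likely.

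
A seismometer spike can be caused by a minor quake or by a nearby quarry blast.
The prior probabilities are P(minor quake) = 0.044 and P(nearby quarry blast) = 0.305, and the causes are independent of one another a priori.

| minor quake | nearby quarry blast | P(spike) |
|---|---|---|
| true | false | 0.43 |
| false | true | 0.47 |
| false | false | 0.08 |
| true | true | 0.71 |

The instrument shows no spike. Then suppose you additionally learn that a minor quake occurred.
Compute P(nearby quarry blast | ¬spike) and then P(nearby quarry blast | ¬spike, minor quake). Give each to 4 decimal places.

P(nearby quarry blast | ¬spike) ≈ 0.2013; P(nearby quarry blast | ¬spike, minor quake) ≈ 0.1825

Numerator (weight on configurations with nearby quarry blast): 0.154537 + 0.003892 = 0.158429
Denominator P(¬spike): 0.92·0.956·0.695 + 0.53·0.956·0.305 + 0.57·0.044·0.695 + 0.29·0.044·0.305 = 0.787126
P(nearby quarry blast | ¬spike) = 0.158429/0.787126 ≈ 0.2013

With the extra evidence:
By total probability over both values of nearby quarry blast:
  P(¬spike | minor quake) = 0.57·0.695 + 0.29·0.305
        = 0.396150 + 0.088450 = 0.484600
Keeping only the nearby quarry blast-present terms gives 0.088450, so
  P(nearby quarry blast | ¬spike, minor quake) = 0.088450 / 0.484600 ≈ 0.1825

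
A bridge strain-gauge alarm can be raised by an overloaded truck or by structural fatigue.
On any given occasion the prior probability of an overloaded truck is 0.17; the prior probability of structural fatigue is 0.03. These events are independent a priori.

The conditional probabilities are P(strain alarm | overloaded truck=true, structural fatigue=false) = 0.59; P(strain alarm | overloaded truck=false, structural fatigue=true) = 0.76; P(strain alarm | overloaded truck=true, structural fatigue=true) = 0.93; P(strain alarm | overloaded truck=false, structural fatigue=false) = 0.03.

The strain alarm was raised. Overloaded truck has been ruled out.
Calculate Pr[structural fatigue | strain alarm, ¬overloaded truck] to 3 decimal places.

Pr[structural fatigue | strain alarm, ¬overloaded truck] ≈ 0.439

P(strain alarm | ¬overloaded truck) = 0.03·0.97 + 0.76·0.03 = 0.029100 + 0.022800 = 0.051900
Of this, 0.022800 comes from 0.76·0.03 (the structural fatigue=true cases).
Hence the posterior is 0.022800/0.051900 ≈ 0.439.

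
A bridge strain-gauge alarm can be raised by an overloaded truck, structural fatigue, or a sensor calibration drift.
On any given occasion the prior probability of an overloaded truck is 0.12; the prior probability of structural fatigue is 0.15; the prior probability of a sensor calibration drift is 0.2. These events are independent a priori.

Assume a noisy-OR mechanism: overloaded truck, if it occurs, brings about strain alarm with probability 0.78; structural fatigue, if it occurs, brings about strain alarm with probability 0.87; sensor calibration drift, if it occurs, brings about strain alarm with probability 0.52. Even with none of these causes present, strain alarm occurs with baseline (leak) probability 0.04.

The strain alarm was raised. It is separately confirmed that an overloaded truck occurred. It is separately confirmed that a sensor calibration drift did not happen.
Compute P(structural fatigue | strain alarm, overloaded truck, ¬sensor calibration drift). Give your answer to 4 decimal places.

P(structural fatigue | strain alarm, overloaded truck, ¬sensor calibration drift) ≈ 0.1787

Under noisy-OR, P(strain alarm | causes) = 1 − (1−0.04)·∏(1−qᵢ) over the active causes.
P(strain alarm | overloaded truck, ¬sensor calibration drift) = 0.7888·0.85 + 0.972544·0.15 = 0.670480 + 0.145882 = 0.816362
The structural fatigue-present share is 0.972544·0.15 = 0.145882.
P(structural fatigue | strain alarm, overloaded truck, ¬sensor calibration drift) = 0.145882 / 0.816362 ≈ 0.1787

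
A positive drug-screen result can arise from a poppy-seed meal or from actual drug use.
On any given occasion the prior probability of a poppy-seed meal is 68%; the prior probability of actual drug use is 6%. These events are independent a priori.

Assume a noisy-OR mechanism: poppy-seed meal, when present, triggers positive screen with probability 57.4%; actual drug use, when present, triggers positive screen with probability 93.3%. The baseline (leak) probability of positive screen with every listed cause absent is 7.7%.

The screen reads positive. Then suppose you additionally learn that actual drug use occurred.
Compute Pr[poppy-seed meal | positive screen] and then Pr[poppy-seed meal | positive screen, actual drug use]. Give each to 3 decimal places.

Under noisy-OR, P(positive screen | causes) = 1 − (1−0.077)·∏(1−qᵢ) over the active causes.
Enumerate the 4 (poppy-seed meal, actual drug use) configurations and weight by the priors:
  P(positive screen) = 0.077×0.32×0.94 + 0.938159×0.32×0.06 + 0.606802×0.68×0.94 + 0.973656×0.68×0.06
        = 0.023162 + 0.018013 + 0.387868 + 0.039725 = 0.468768
Configurations with poppy-seed meal contribute 0.427593, so
  P(poppy-seed meal | positive screen) = 0.427593 / 0.468768 ≈ 0.912

Now also conditioning on actual drug use=true:
P(positive screen | actual drug use) = 0.938159×0.32 + 0.973656×0.68 = 0.300211 + 0.662086 = 0.962297
The poppy-seed meal-present share is 0.973656×0.68 = 0.662086.
P(poppy-seed meal | positive screen, actual drug use) = 0.662086 / 0.962297 ≈ 0.688
This is intercausal reasoning (explaining away): once actual drug use accounts for the positive screen, poppy-seed meal becomes less likely.

Pr[poppy-seed meal | positive screen] ≈ 0.912; Pr[poppy-seed meal | positive screen, actual drug use] ≈ 0.688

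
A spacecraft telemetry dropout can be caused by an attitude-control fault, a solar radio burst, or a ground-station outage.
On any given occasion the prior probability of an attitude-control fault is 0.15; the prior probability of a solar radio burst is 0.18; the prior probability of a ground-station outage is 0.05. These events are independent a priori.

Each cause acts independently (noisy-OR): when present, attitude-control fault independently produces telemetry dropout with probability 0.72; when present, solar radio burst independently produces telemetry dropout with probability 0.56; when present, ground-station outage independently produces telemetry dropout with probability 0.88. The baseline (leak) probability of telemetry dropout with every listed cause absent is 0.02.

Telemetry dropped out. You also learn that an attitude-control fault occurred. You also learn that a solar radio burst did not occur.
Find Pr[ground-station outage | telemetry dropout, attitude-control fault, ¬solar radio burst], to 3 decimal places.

Under noisy-OR, P(telemetry dropout | causes) = 1 − (1−0.02)·∏(1−qᵢ) over the active causes.
Sum P(telemetry dropout|·) weighted by the priors over both values of ground-station outage:
  P(telemetry dropout | attitude-control fault, ¬solar radio burst) = 0.7256·0.95 + 0.967072·0.05
        = 0.689320 + 0.048354 = 0.737674
Configurations with ground-station outage contribute 0.048354, so
  P(ground-station outage | telemetry dropout, attitude-control fault, ¬solar radio burst) = 0.048354 / 0.737674 ≈ 0.066

Pr[ground-station outage | telemetry dropout, attitude-control fault, ¬solar radio burst] ≈ 0.066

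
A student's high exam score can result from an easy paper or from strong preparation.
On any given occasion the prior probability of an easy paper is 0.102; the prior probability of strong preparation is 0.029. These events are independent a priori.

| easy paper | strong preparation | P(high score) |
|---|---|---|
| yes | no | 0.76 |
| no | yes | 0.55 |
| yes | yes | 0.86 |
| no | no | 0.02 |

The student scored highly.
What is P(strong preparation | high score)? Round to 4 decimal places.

P(strong preparation | high score) ≈ 0.1539

By total probability over the 4 (easy paper, strong preparation) configurations:
  P(high score) = 0.02×0.898×0.971 + 0.55×0.898×0.029 + 0.76×0.102×0.971 + 0.86×0.102×0.029
        = 0.017439 + 0.014323 + 0.075272 + 0.002544 = 0.109578
Configurations with strong preparation contribute 0.016867, so
  P(strong preparation | high score) = 0.016867 / 0.109578 ≈ 0.1539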